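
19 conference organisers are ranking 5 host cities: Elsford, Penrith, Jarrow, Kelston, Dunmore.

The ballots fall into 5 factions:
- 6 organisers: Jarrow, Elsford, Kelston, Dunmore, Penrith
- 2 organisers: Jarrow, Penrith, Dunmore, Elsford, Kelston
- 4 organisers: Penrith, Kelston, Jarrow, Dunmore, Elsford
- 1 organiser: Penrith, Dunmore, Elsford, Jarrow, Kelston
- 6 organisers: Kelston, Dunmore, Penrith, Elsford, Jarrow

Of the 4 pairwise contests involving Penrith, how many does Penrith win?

Penrith against each rival (19 organisers):
Penrith vs Elsford: Penrith, 13–6.
Penrith vs Jarrow: 11 to 8, Penrith.
Penrith–Kelston: Kelston 12–7.
Penrith vs Dunmore: Penrith is ranked higher on 2+4+1 = 7 ballots, Dunmore on 12. Dunmore wins 12–7.
Penrith beats Elsford, Jarrow; loses to Kelston, Dunmore — 2 pairwise wins.

2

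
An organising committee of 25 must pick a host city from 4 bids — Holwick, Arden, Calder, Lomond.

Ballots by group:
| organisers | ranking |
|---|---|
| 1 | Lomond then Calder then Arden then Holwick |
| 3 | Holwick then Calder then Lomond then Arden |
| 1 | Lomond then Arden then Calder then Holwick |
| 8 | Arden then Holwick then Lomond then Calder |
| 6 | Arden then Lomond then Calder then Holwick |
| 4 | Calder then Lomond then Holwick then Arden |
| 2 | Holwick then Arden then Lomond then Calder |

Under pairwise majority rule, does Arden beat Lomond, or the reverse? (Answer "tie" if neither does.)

Ballots ranking Arden above Lomond: 8 + 6 + 2 = 16.
Ballots ranking Lomond above Arden: 25 − 16 = 9.
Arden wins the head-to-head 16–9.

Arden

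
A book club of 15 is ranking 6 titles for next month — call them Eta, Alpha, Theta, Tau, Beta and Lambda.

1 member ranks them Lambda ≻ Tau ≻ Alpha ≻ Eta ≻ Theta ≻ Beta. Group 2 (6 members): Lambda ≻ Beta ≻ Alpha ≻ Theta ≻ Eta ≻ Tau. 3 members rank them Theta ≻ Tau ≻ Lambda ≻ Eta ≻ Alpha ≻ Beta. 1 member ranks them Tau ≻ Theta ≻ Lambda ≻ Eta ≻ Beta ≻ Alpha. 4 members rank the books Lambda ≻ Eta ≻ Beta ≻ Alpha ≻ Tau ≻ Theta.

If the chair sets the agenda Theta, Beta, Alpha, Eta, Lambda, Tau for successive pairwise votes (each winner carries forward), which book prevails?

Round 1: Theta vs Beta — 5–10, Beta advances.
Round 2: Beta vs Alpha — 11–4, Beta advances.
Round 3: Beta vs Eta — 6–9, Eta advances.
Round 4: Eta vs Lambda — 0–15, Lambda advances.
Round 5: Lambda vs Tau — 11–4, Lambda advances.
The agenda winner is Lambda.

Lambda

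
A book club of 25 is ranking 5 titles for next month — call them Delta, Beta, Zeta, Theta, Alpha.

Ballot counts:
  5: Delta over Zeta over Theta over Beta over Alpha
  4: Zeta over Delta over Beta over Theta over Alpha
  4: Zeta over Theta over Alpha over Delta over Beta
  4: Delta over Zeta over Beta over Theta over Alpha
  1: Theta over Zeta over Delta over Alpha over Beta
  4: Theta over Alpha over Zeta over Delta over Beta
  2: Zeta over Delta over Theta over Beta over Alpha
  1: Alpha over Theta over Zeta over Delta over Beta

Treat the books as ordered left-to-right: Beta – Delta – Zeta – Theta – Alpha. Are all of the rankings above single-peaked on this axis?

yes

Axis positions: Beta=1, Delta=2, Zeta=3, Theta=4, Alpha=5.
Group 1 (peak Delta at position 2): ranking walks positions 2-3-4-1-5, expanding outward from the peak — single-peaked.
Group 2 (peak Zeta at position 3): ranking walks positions 3-2-1-4-5, expanding outward from the peak — single-peaked.
Group 3 (peak Zeta at position 3): ranking walks positions 3-4-5-2-1, expanding outward from the peak — single-peaked.
Group 4 (peak Delta at position 2): ranking walks positions 2-3-1-4-5, expanding outward from the peak — single-peaked.
Group 5 (peak Theta at position 4): ranking walks positions 4-3-2-5-1, expanding outward from the peak — single-peaked.
Group 6 (peak Theta at position 4): ranking walks positions 4-5-3-2-1, expanding outward from the peak — single-peaked.
Group 7 (peak Zeta at position 3): ranking walks positions 3-2-4-1-5, expanding outward from the peak — single-peaked.
Group 8 (peak Alpha at position 5): ranking walks positions 5-4-3-2-1, expanding outward from the peak — single-peaked.
Every ranking is single-peaked on this axis.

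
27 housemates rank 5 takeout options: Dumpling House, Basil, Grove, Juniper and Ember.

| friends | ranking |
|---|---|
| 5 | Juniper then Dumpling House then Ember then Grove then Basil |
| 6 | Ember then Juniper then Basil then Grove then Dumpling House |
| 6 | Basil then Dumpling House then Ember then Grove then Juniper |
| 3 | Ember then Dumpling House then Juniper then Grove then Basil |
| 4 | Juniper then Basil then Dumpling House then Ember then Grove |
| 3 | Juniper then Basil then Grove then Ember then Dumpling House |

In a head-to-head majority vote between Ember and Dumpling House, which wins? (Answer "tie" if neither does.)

Ballots ranking Ember above Dumpling House: 6 + 3 + 3 = 12.
Ballots ranking Dumpling House above Ember: 27 − 12 = 15.
Dumpling House wins the head-to-head 15–12.

Dumpling House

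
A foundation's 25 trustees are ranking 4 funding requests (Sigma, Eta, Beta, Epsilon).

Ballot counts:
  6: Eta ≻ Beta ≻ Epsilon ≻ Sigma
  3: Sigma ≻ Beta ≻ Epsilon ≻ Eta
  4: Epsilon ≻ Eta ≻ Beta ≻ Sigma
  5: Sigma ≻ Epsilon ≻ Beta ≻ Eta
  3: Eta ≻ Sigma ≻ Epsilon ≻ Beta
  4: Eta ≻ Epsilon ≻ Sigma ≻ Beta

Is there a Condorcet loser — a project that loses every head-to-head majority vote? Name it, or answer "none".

Pairwise majorities:
Sigma vs Eta: Sigma preferred on 3+5 = 8 ballots; Eta wins 17–8.
Sigma vs Beta: Sigma, 15–10.
Sigma vs Epsilon: Sigma is ranked higher on 3+5+3 = 11 ballots, Epsilon on 14. Epsilon wins 14–11.
Eta vs Beta: Eta, 17–8.
Eta vs Epsilon: Eta is ranked higher on 6+3+4 = 13 ballots, Epsilon on 12. Eta wins 13–12.
Beta vs Epsilon: Epsilon wins 16–9.
Only Beta has no wins; Beta is the Condorcet loser.

Beta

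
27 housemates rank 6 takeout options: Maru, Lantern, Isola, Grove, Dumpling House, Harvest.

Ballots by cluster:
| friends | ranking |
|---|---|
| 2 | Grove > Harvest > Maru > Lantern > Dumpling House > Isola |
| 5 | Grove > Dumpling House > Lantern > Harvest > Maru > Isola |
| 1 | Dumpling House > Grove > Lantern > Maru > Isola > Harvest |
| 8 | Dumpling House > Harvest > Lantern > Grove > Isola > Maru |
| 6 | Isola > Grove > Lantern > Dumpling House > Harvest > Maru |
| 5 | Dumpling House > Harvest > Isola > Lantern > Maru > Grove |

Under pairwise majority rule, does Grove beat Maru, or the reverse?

Grove

Ballots ranking Grove above Maru: 2 + 5 + 1 + 8 + 6 = 22.
Ballots ranking Maru above Grove: 27 − 22 = 5.
Grove wins the head-to-head 22–5.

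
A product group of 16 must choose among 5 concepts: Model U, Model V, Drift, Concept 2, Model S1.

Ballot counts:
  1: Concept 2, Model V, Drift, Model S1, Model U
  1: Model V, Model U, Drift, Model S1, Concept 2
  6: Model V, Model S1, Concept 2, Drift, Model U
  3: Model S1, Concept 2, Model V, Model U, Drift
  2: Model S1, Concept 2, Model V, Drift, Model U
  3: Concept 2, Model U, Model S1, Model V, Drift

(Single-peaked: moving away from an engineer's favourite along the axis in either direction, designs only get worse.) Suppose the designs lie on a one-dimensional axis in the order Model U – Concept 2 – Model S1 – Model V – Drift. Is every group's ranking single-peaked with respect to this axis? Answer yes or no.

Axis positions: Model U=1, Concept 2=2, Model S1=3, Model V=4, Drift=5.
Group 1: ranking walks positions 2-4-5-3-1; Model V is ranked above Model S1 even though Model S1 lies between Model V and the peak Concept 2 on the axis — preferences dip and rise again. Not single-peaked.
Group 2: ranking walks positions 4-1-5-3-2; Model U is ranked above Model S1 even though Model S1 lies between Model U and the peak Model V on the axis — preferences dip and rise again. Not single-peaked.
Group 3 (peak Model V at position 4): ranking walks positions 4-3-2-5-1, expanding outward from the peak — single-peaked.
Group 4 (peak Model S1 at position 3): ranking walks positions 3-2-4-1-5, expanding outward from the peak — single-peaked.
Group 5 (peak Model S1 at position 3): ranking walks positions 3-2-4-5-1, expanding outward from the peak — single-peaked.
Group 6 (peak Concept 2 at position 2): ranking walks positions 2-1-3-4-5, expanding outward from the peak — single-peaked.
Group 1 violates single-peakedness, so the profile is not single-peaked on this axis.

no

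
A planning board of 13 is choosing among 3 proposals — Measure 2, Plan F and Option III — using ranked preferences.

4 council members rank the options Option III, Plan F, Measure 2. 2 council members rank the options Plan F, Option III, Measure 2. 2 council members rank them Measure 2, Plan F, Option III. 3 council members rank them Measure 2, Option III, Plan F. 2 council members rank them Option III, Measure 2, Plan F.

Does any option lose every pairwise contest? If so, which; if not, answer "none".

Plan F

Pairwise majorities:
Measure 2 vs Plan F: Measure 2 is ranked higher on 2+3+2 = 7 ballots, Plan F on 6. Measure 2 wins 7–6.
Measure 2 vs Option III: Measure 2 preferred on 2+3 = 5 ballots; Option III wins 8–5.
Plan F vs Option III: 4 to 9, Option III.
Plan F loses to every other option — it is the Condorcet loser.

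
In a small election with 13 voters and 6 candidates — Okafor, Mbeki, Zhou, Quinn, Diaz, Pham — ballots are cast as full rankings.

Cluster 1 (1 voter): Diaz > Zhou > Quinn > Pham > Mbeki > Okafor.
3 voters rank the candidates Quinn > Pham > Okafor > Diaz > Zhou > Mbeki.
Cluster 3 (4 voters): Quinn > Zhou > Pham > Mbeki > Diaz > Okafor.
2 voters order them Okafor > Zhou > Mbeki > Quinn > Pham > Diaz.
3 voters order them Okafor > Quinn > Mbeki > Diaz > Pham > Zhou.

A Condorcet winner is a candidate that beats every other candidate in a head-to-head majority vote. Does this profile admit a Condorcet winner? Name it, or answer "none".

Quinn

Pairwise majorities:
Okafor vs Mbeki: Okafor is ranked higher on 3+2+3 = 8 ballots, Mbeki on 5. Okafor wins 8–5.
Okafor vs Zhou: Okafor preferred on 3+2+3 = 8 ballots; Okafor wins 8–5.
Okafor vs Quinn: 5 to 8, Quinn.
Okafor vs Diaz: 3+2+3 = 8 for Okafor, 5 for Diaz — Okafor by 8–5.
Okafor vs Pham: Okafor preferred on 2+3 = 5 ballots; Pham wins 8–5.
Mbeki vs Zhou: Mbeki preferred on 3 ballots; Zhou wins 10–3.
Mbeki vs Quinn: 2 to 11, Quinn.
Mbeki vs Diaz: 4+2+3 = 9 for Mbeki, 4 for Diaz — Mbeki by 9–4.
Mbeki vs Pham: 5 to 8, Pham.
Zhou vs Quinn: 1+2 = 3 for Zhou, 10 for Quinn — Quinn by 10–3.
Zhou vs Diaz: Zhou preferred on 4+2 = 6 ballots; Diaz wins 7–6.
Zhou vs Pham: 7 to 6, Zhou.
Quinn vs Diaz: Quinn is ranked higher on 3+4+2+3 = 12 ballots, Diaz on 1. Quinn wins 12–1.
Quinn vs Pham: Quinn preferred on 1+3+4+2+3 = 13 ballots; Quinn wins 13–0.
Diaz vs Pham: 1+3 = 4 for Diaz, 9 for Pham — Pham by 9–4.
Quinn defeats every rival head-to-head and is the Condorcet winner.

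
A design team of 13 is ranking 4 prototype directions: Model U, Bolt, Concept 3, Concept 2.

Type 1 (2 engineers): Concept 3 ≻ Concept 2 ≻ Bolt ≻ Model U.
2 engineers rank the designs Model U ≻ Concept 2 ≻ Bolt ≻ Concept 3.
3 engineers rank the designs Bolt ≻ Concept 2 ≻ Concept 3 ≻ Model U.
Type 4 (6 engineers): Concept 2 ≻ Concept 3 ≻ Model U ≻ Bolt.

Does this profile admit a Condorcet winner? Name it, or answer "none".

Head-to-head results (13 engineers):
Model U vs Bolt: Model U preferred on 2+6 = 8 ballots; Model U wins 8–5.
Model U vs Concept 3: 2 to 11, Concept 3.
Model U–Concept 2: Concept 2 11–2.
Bolt vs Concept 3: 5 to 8, Concept 3.
Bolt vs Concept 2: Concept 2 wins 10–3.
Concept 3 vs Concept 2: 2 to 11, Concept 2.
Concept 2 beats each of Model U, Bolt, Concept 3 — Concept 2 is the Condorcet winner.

Concept 2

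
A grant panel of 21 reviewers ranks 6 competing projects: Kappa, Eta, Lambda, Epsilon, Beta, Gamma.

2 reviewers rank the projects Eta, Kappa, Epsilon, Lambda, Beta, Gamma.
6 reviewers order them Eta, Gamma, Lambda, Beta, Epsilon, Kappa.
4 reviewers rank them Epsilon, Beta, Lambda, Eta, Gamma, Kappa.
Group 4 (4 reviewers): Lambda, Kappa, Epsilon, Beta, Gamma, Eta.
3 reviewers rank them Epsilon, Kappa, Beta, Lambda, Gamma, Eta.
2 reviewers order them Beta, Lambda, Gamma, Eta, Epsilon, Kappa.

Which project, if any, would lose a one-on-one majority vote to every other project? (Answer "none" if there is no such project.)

Kappa

Head-to-head results (21 reviewers):
Kappa vs Eta: Kappa preferred on 4+3 = 7 ballots; Eta wins 14–7.
Kappa vs Lambda: Lambda wins 16–5.
Kappa vs Epsilon: Kappa is ranked higher on 2+4 = 6 ballots, Epsilon on 15. Epsilon wins 15–6.
Kappa vs Beta: Beta wins 12–9.
Kappa vs Gamma: Kappa is ranked higher on 2+4+3 = 9 ballots, Gamma on 12. Gamma wins 12–9.
Eta vs Lambda: Eta preferred on 2+6 = 8 ballots; Lambda wins 13–8.
Eta vs Epsilon: 2+6+2 = 10 for Eta, 11 for Epsilon — Epsilon by 11–10.
Eta vs Beta: 8 to 13, Beta.
Eta vs Gamma: Eta wins 12–9.
Lambda vs Epsilon: Lambda preferred on 6+4+2 = 12 ballots; Lambda wins 12–9.
Lambda vs Beta: Lambda, 12–9.
Lambda vs Gamma: Lambda is ranked higher on 2+4+4+3+2 = 15 ballots, Gamma on 6. Lambda wins 15–6.
Epsilon vs Beta: Epsilon is ranked higher on 2+4+4+3 = 13 ballots, Beta on 8. Epsilon wins 13–8.
Epsilon vs Gamma: Epsilon wins 13–8.
Beta vs Gamma: 2+4+4+3+2 = 15 for Beta, 6 for Gamma — Beta by 15–6.
Kappa loses to every other project — it is the Condorcet loser.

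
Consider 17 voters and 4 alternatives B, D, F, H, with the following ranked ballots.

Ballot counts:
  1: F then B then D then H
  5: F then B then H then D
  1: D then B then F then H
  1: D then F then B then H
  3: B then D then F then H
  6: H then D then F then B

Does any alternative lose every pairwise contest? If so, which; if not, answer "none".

Head-to-head results (17 voters):
B–D: B 9–8.
B–F: F 13–4.
B vs H: B is ranked higher on 1+5+1+1+3 = 11 ballots, H on 6. B wins 11–6.
D vs F: D is ranked higher on 1+1+3+6 = 11 ballots, F on 6. D wins 11–6.
D vs H: H, 11–6.
F vs H: 1+5+1+1+3 = 11 for F, 6 for H — F by 11–6.
Each alternative has at least one pairwise win (B beats D; D beats F; F beats B; H beats D) — no Condorcet loser.

none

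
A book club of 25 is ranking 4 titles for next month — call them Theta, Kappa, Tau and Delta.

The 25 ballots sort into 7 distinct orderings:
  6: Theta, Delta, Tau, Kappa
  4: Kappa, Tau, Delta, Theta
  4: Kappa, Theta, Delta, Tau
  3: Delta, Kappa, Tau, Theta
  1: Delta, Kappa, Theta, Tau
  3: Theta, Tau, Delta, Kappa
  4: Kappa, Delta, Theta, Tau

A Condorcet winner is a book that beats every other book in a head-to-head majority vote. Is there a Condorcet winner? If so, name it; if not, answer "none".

Head-to-head results (25 members):
Theta vs Kappa: Theta preferred on 6+3 = 9 ballots; Kappa wins 16–9.
Theta vs Tau: Theta preferred on 6+4+1+3+4 = 18 ballots; Theta wins 18–7.
Theta vs Delta: 6+4+3 = 13 for Theta, 12 for Delta — Theta by 13–12.
Kappa vs Tau: Kappa preferred on 4+4+3+1+4 = 16 ballots; Kappa wins 16–9.
Kappa vs Delta: 4+4+4 = 12 for Kappa, 13 for Delta — Delta by 13–12.
Tau vs Delta: 4+3 = 7 for Tau, 18 for Delta — Delta by 18–7.
No book is unbeaten: Theta loses to Kappa; Kappa loses to Delta; Tau loses to Theta; Delta loses to Theta. In particular Theta → Delta → Kappa → Theta is a majority cycle — no Condorcet winner exists.

none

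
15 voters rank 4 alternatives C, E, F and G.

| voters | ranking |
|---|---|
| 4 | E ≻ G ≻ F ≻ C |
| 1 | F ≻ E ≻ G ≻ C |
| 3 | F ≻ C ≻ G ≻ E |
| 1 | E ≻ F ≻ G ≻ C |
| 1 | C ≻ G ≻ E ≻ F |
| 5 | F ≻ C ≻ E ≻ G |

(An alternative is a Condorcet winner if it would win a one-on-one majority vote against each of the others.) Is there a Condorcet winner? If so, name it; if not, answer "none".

F

Head-to-head results (15 voters):
C–E: C 9–6.
C vs F: C is ranked higher on 1 ballot, F on 14. F wins 14–1.
C vs G: C, 9–6.
E vs F: F, 9–6.
E–G: E 11–4.
F vs G: F wins 10–5.
F beats each of C, E, G — F is the Condorcet winner.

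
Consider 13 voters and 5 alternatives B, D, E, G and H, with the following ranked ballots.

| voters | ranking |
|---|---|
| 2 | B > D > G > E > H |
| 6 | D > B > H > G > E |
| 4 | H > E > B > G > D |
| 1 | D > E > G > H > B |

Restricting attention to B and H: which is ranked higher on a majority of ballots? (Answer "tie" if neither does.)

Ballots ranking B above H: 2 + 6 = 8.
Ballots ranking H above B: 13 − 8 = 5.
B wins the head-to-head 8–5.

B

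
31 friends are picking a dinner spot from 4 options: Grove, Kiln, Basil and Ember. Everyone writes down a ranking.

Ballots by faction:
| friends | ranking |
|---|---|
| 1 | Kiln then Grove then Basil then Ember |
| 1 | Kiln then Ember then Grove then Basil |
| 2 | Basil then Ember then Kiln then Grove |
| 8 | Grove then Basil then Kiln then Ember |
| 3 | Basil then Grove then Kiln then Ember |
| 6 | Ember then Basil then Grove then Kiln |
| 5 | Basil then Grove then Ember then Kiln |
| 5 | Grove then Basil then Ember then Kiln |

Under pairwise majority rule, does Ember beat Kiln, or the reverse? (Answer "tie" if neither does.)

Ember

Ballots ranking Ember above Kiln: 2 + 6 + 5 + 5 = 18.
Ballots ranking Kiln above Ember: 31 − 18 = 13.
Ember wins the head-to-head 18–13.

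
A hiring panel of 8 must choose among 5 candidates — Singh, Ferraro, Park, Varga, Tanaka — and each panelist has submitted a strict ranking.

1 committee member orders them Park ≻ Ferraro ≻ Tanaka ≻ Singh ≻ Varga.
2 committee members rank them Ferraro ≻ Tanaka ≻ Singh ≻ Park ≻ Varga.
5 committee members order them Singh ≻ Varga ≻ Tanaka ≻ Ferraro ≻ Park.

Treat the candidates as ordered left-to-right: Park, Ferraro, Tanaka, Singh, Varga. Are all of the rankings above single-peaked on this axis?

Axis positions: Park=1, Ferraro=2, Tanaka=3, Singh=4, Varga=5.
Bloc 1 (peak Park at position 1): ranking walks positions 1-2-3-4-5, expanding outward from the peak — single-peaked.
Bloc 2 (peak Ferraro at position 2): ranking walks positions 2-3-4-1-5, expanding outward from the peak — single-peaked.
Bloc 3 (peak Singh at position 4): ranking walks positions 4-5-3-2-1, expanding outward from the peak — single-peaked.
Every ranking is single-peaked on this axis.

yes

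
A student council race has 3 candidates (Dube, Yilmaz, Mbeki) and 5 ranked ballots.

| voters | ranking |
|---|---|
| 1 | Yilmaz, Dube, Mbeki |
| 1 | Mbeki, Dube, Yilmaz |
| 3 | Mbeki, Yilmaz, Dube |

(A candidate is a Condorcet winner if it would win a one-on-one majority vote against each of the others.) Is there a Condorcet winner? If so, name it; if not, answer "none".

Mbeki

Pairwise majorities:
Dube vs Yilmaz: 1 to 4, Yilmaz.
Dube vs Mbeki: 1 for Dube, 4 for Mbeki — Mbeki by 4–1.
Yilmaz vs Mbeki: 1 for Yilmaz, 4 for Mbeki — Mbeki by 4–1.
Mbeki beats each of Dube, Yilmaz — Mbeki is the Condorcet winner.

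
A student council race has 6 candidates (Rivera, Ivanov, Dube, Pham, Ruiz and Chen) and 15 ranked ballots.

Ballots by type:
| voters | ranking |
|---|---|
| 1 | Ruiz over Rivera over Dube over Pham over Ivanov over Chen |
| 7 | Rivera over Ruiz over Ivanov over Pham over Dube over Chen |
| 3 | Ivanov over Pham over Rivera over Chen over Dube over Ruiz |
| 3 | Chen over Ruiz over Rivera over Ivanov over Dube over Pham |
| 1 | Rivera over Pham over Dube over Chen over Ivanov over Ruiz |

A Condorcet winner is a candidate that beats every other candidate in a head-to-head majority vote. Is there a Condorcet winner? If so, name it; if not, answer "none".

Pairwise majorities:
Rivera–Ivanov: Rivera 12–3.
Rivera–Dube: Rivera 15–0.
Rivera–Pham: Rivera 12–3.
Rivera vs Ruiz: Rivera wins 11–4.
Rivera vs Chen: Rivera wins 12–3.
Ivanov–Dube: Ivanov 13–2.
Ivanov–Pham: Ivanov 13–2.
Ivanov vs Ruiz: Ruiz, 11–4.
Ivanov–Chen: Ivanov 11–4.
Dube–Pham: Pham 11–4.
Dube vs Ruiz: Ruiz wins 11–4.
Dube vs Chen: Dube wins 9–6.
Pham vs Ruiz: Ruiz, 11–4.
Pham–Chen: Pham 12–3.
Ruiz vs Chen: Ruiz, 8–7.
Rivera wins every pairwise contest, so Rivera is the Condorcet winner.

Rivera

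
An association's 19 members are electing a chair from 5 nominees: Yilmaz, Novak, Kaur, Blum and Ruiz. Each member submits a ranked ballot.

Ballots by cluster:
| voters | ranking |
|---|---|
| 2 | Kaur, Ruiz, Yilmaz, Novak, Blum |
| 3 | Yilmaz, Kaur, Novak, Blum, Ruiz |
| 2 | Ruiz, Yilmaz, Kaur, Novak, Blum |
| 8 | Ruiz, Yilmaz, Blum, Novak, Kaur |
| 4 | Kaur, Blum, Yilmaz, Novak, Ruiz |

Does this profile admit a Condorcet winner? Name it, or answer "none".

Ruiz

Pairwise majorities:
Yilmaz vs Novak: Yilmaz is ranked higher on 2+3+2+8+4 = 19 ballots, Novak on 0. Yilmaz wins 19–0.
Yilmaz vs Kaur: 3+2+8 = 13 for Yilmaz, 6 for Kaur — Yilmaz by 13–6.
Yilmaz vs Blum: Yilmaz preferred on 2+3+2+8 = 15 ballots; Yilmaz wins 15–4.
Yilmaz vs Ruiz: Yilmaz preferred on 3+4 = 7 ballots; Ruiz wins 12–7.
Novak vs Kaur: Novak is ranked higher on 8 ballots, Kaur on 11. Kaur wins 11–8.
Novak vs Blum: Novak is ranked higher on 2+3+2 = 7 ballots, Blum on 12. Blum wins 12–7.
Novak vs Ruiz: Novak preferred on 3+4 = 7 ballots; Ruiz wins 12–7.
Kaur vs Blum: 11 to 8, Kaur.
Kaur vs Ruiz: Kaur is ranked higher on 2+3+4 = 9 ballots, Ruiz on 10. Ruiz wins 10–9.
Blum vs Ruiz: 7 to 12, Ruiz.
Only Ruiz has no losses; Ruiz is the Condorcet winner.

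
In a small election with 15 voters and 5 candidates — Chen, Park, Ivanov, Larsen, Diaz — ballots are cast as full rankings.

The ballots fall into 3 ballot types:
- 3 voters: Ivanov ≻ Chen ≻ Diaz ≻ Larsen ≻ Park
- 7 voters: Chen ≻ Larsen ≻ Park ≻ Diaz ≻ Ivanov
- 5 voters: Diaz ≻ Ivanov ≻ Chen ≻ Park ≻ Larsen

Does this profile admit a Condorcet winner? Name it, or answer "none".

Head-to-head results (15 voters):
Chen vs Park: Chen, 15–0.
Chen vs Ivanov: Ivanov wins 8–7.
Chen vs Larsen: Chen is ranked higher on 3+7+5 = 15 ballots, Larsen on 0. Chen wins 15–0.
Chen vs Diaz: 3+7 = 10 for Chen, 5 for Diaz — Chen by 10–5.
Park vs Ivanov: Park preferred on 7 ballots; Ivanov wins 8–7.
Park vs Larsen: 5 for Park, 10 for Larsen — Larsen by 10–5.
Park vs Diaz: Diaz, 8–7.
Ivanov vs Larsen: Ivanov wins 8–7.
Ivanov vs Diaz: Diaz wins 12–3.
Larsen–Diaz: Diaz 8–7.
No candidate is unbeaten: Chen loses to Ivanov; Park loses to Chen; Ivanov loses to Diaz; Larsen loses to Chen; Diaz loses to Chen. In particular Chen beats Diaz beats Ivanov beats Chen is a majority cycle — no Condorcet winner exists.

none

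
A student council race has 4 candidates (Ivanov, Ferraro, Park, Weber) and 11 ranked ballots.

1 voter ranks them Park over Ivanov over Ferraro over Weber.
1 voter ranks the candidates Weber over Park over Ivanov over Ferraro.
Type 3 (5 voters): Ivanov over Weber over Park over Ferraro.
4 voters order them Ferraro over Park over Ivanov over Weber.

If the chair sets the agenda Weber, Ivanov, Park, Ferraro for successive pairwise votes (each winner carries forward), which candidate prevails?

Round 1: Weber vs Ivanov — 1–10, Ivanov advances.
Round 2: Ivanov vs Park — 5–6, Park advances.
Round 3: Park vs Ferraro — 7–4, Park advances.
Park survives the agenda.

Park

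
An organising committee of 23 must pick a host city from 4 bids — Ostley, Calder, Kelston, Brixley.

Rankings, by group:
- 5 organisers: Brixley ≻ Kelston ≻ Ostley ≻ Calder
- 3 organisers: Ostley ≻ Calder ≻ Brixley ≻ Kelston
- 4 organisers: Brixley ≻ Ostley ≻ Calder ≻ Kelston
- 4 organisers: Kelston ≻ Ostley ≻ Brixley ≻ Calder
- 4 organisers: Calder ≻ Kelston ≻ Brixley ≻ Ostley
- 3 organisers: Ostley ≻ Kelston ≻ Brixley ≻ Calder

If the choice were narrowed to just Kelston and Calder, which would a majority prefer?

Ballots ranking Kelston above Calder: 5 + 4 + 3 = 12.
Ballots ranking Calder above Kelston: 23 − 12 = 11.
Kelston wins the head-to-head 12–11.

Kelston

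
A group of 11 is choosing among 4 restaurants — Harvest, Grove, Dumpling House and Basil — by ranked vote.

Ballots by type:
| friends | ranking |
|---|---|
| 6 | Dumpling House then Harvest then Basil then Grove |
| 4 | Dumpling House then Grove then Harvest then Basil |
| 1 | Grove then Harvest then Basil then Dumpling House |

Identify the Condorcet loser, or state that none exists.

Pairwise majorities:
Harvest vs Grove: Harvest, 6–5.
Harvest–Dumpling House: Dumpling House 10–1.
Harvest–Basil: Harvest 11–0.
Grove–Dumpling House: Dumpling House 10–1.
Grove vs Basil: Basil wins 6–5.
Dumpling House vs Basil: Dumpling House, 10–1.
Grove is beaten in every head-to-head and is the Condorcet loser.

Grove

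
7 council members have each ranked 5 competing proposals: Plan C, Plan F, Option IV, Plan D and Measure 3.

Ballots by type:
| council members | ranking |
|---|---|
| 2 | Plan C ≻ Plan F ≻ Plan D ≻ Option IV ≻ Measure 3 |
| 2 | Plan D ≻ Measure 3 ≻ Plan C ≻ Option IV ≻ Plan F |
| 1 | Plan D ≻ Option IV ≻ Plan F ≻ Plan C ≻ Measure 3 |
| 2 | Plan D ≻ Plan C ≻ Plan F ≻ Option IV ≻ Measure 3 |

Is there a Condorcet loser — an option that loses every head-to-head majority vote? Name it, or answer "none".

Measure 3

Pairwise majorities:
Plan C–Plan F: Plan C 6–1.
Plan C vs Option IV: Plan C is ranked higher on 2+2+2 = 6 ballots, Option IV on 1. Plan C wins 6–1.
Plan C vs Plan D: 2 to 5, Plan D.
Plan C vs Measure 3: 5 to 2, Plan C.
Plan F vs Option IV: Plan F preferred on 2+2 = 4 ballots; Plan F wins 4–3.
Plan F vs Plan D: Plan F is ranked higher on 2 ballots, Plan D on 5. Plan D wins 5–2.
Plan F vs Measure 3: 5 to 2, Plan F.
Option IV vs Plan D: 0 to 7, Plan D.
Option IV vs Measure 3: Option IV, 5–2.
Plan D vs Measure 3: Plan D, 7–0.
Measure 3 is beaten in every head-to-head and is the Condorcet loser.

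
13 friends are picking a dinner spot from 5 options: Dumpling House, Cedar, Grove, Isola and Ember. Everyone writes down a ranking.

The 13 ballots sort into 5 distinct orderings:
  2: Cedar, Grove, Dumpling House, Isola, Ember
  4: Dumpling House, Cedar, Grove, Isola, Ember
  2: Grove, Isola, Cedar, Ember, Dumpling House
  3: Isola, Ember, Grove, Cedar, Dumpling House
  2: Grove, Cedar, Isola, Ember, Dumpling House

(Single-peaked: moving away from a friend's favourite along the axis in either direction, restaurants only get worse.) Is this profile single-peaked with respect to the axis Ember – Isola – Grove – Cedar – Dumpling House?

yes

Axis positions: Ember=1, Isola=2, Grove=3, Cedar=4, Dumpling House=5.
Faction 1 (peak Cedar at position 4): ranking walks positions 4-3-5-2-1, expanding outward from the peak — single-peaked.
Faction 2 (peak Dumpling House at position 5): ranking walks positions 5-4-3-2-1, expanding outward from the peak — single-peaked.
Faction 3 (peak Grove at position 3): ranking walks positions 3-2-4-1-5, expanding outward from the peak — single-peaked.
Faction 4 (peak Isola at position 2): ranking walks positions 2-1-3-4-5, expanding outward from the peak — single-peaked.
Faction 5 (peak Grove at position 3): ranking walks positions 3-4-2-1-5, expanding outward from the peak — single-peaked.
Every ranking is single-peaked on this axis.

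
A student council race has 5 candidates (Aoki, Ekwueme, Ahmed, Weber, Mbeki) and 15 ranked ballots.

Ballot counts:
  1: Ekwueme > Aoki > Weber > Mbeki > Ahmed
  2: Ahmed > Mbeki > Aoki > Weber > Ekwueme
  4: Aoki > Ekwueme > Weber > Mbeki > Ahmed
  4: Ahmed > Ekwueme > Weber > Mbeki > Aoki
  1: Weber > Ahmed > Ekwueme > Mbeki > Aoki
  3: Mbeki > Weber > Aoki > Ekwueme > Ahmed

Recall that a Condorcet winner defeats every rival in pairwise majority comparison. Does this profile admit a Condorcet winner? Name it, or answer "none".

Head-to-head results (15 voters):
Aoki vs Ekwueme: Aoki preferred on 2+4+3 = 9 ballots; Aoki wins 9–6.
Aoki vs Ahmed: Aoki preferred on 1+4+3 = 8 ballots; Aoki wins 8–7.
Aoki vs Weber: 1+2+4 = 7 for Aoki, 8 for Weber — Weber by 8–7.
Aoki vs Mbeki: Aoki preferred on 1+4 = 5 ballots; Mbeki wins 10–5.
Ekwueme vs Ahmed: 8 to 7, Ekwueme.
Ekwueme vs Weber: Ekwueme is ranked higher on 1+4+4 = 9 ballots, Weber on 6. Ekwueme wins 9–6.
Ekwueme vs Mbeki: Ekwueme is ranked higher on 1+4+4+1 = 10 ballots, Mbeki on 5. Ekwueme wins 10–5.
Ahmed vs Weber: Ahmed preferred on 2+4 = 6 ballots; Weber wins 9–6.
Ahmed vs Mbeki: 7 to 8, Mbeki.
Weber vs Mbeki: 10 to 5, Weber.
Each candidate drops at least one matchup (Aoki loses to Weber; Ekwueme loses to Aoki; Ahmed loses to Aoki; Weber loses to Ekwueme; Mbeki loses to Ekwueme); the cycle Aoki > Ekwueme > Weber > Aoki rules out a Condorcet winner.

none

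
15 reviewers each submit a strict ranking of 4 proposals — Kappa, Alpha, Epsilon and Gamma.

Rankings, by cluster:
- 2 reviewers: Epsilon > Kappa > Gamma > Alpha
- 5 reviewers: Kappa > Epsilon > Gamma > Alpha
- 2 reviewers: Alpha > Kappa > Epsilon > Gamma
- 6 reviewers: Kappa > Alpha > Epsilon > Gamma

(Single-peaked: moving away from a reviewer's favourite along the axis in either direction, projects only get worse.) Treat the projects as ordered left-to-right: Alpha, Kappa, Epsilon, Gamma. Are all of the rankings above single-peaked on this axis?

yes

Axis positions: Alpha=1, Kappa=2, Epsilon=3, Gamma=4.
Cluster 1 (peak Epsilon at position 3): ranking walks positions 3-2-4-1, expanding outward from the peak — single-peaked.
Cluster 2 (peak Kappa at position 2): ranking walks positions 2-3-4-1, expanding outward from the peak — single-peaked.
Cluster 3 (peak Alpha at position 1): ranking walks positions 1-2-3-4, expanding outward from the peak — single-peaked.
Cluster 4 (peak Kappa at position 2): ranking walks positions 2-1-3-4, expanding outward from the peak — single-peaked.
Every ranking is single-peaked on this axis.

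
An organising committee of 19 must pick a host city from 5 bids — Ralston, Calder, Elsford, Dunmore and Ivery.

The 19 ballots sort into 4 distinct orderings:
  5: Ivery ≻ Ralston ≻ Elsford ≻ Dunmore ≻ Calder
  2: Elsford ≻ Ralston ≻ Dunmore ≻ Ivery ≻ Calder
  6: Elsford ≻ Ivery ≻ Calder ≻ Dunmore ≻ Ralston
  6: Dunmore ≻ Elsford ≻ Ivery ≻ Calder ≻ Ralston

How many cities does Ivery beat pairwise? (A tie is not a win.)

Ivery against each rival (19 organisers):
Ivery vs Ralston: 17 to 2, Ivery.
Ivery vs Calder: 19 to 0, Ivery.
Ivery vs Elsford: Ivery is ranked higher on 5 ballots, Elsford on 14. Elsford wins 14–5.
Ivery vs Dunmore: 5+6 = 11 for Ivery, 8 for Dunmore — Ivery by 11–8.
Ivery beats Ralston, Calder, Dunmore; loses to Elsford — 3 pairwise wins.

3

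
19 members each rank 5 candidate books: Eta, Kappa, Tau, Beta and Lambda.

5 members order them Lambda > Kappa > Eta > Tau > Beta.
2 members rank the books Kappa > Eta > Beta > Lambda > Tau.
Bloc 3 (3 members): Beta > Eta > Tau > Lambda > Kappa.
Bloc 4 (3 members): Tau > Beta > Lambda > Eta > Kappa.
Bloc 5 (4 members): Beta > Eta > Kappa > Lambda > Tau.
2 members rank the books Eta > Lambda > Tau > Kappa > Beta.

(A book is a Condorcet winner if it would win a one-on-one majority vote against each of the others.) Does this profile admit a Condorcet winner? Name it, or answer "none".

none

Check each pair by majority over 19 ballots:
Eta–Kappa: Eta 12–7.
Eta vs Tau: Eta, 16–3.
Eta–Beta: Beta 10–9.
Eta–Lambda: Eta 11–8.
Kappa–Tau: Kappa 11–8.
Kappa–Beta: Beta 10–9.
Kappa–Lambda: Lambda 13–6.
Tau–Beta: Tau 10–9.
Tau–Lambda: Lambda 13–6.
Beta–Lambda: Beta 12–7.
Every book loses at least once (Eta loses to Beta; Kappa loses to Eta; Tau loses to Eta; Beta loses to Tau; Lambda loses to Eta). The majority relation contains the cycle Eta beats Tau beats Beta beats Eta, so there is no Condorcet winner.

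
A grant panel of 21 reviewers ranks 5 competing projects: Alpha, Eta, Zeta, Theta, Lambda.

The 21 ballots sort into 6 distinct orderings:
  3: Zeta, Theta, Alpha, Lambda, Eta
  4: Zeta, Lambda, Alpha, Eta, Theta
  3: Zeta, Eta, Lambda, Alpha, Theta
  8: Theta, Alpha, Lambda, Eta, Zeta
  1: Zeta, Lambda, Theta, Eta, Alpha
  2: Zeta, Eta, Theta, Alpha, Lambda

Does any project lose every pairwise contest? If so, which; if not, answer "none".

Eta

Head-to-head results (21 reviewers):
Alpha vs Eta: 3+4+8 = 15 for Alpha, 6 for Eta — Alpha by 15–6.
Alpha vs Zeta: Alpha preferred on 8 ballots; Zeta wins 13–8.
Alpha vs Theta: 7 to 14, Theta.
Alpha vs Lambda: Alpha preferred on 3+8+2 = 13 ballots; Alpha wins 13–8.
Eta vs Zeta: Eta is ranked higher on 8 ballots, Zeta on 13. Zeta wins 13–8.
Eta vs Theta: Eta preferred on 4+3+2 = 9 ballots; Theta wins 12–9.
Eta vs Lambda: Lambda, 16–5.
Zeta vs Theta: Zeta, 13–8.
Zeta vs Lambda: Zeta, 13–8.
Theta vs Lambda: Theta is ranked higher on 3+8+2 = 13 ballots, Lambda on 8. Theta wins 13–8.
Eta is beaten in every head-to-head and is the Condorcet loser.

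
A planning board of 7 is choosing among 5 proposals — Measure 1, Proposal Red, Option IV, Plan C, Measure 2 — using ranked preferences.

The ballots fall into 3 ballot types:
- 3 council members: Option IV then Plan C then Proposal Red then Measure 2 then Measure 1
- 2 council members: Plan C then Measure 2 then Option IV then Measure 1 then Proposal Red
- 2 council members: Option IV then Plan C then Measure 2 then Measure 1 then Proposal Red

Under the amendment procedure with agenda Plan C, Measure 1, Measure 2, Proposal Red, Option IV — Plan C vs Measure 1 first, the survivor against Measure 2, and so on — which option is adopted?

Option IV

Round 1: Plan C vs Measure 1 — 7–0, Plan C advances.
Round 2: Plan C vs Measure 2 — 7–0, Plan C advances.
Round 3: Plan C vs Proposal Red — 7–0, Plan C advances.
Round 4: Plan C vs Option IV — 2–5, Option IV advances.
Option IV survives the agenda.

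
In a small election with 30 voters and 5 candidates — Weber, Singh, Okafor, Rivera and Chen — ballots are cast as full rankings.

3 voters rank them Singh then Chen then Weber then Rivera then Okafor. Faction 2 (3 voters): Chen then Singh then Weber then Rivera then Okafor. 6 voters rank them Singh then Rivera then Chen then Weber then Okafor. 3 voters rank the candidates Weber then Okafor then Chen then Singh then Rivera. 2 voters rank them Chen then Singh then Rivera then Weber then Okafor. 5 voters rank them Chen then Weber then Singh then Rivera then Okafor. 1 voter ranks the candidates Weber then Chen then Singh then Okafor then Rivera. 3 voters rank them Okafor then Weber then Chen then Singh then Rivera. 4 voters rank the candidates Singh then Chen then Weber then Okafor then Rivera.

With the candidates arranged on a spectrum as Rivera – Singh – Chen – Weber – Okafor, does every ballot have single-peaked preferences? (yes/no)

Axis positions: Rivera=1, Singh=2, Chen=3, Weber=4, Okafor=5.
Faction 1 (peak Singh at position 2): ranking walks positions 2-3-4-1-5, expanding outward from the peak — single-peaked.
Faction 2 (peak Chen at position 3): ranking walks positions 3-2-4-1-5, expanding outward from the peak — single-peaked.
Faction 3 (peak Singh at position 2): ranking walks positions 2-1-3-4-5, expanding outward from the peak — single-peaked.
Faction 4 (peak Weber at position 4): ranking walks positions 4-5-3-2-1, expanding outward from the peak — single-peaked.
Faction 5 (peak Chen at position 3): ranking walks positions 3-2-1-4-5, expanding outward from the peak — single-peaked.
Faction 6 (peak Chen at position 3): ranking walks positions 3-4-2-1-5, expanding outward from the peak — single-peaked.
Faction 7 (peak Weber at position 4): ranking walks positions 4-3-2-5-1, expanding outward from the peak — single-peaked.
Faction 8 (peak Okafor at position 5): ranking walks positions 5-4-3-2-1, expanding outward from the peak — single-peaked.
Faction 9 (peak Singh at position 2): ranking walks positions 2-3-4-5-1, expanding outward from the peak — single-peaked.
Every ranking is single-peaked on this axis.

yes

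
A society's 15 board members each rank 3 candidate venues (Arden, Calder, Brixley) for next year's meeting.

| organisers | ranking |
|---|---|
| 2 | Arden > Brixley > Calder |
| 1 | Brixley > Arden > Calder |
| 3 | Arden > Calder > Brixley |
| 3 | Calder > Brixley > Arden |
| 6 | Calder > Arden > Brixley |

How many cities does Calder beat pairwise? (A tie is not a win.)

Calder against each rival (15 organisers):
Calder–Arden: Calder 9–6.
Calder vs Brixley: Calder is ranked higher on 3+3+6 = 12 ballots, Brixley on 3. Calder wins 12–3.
Calder beats Arden, Brixley — 2 pairwise wins.

2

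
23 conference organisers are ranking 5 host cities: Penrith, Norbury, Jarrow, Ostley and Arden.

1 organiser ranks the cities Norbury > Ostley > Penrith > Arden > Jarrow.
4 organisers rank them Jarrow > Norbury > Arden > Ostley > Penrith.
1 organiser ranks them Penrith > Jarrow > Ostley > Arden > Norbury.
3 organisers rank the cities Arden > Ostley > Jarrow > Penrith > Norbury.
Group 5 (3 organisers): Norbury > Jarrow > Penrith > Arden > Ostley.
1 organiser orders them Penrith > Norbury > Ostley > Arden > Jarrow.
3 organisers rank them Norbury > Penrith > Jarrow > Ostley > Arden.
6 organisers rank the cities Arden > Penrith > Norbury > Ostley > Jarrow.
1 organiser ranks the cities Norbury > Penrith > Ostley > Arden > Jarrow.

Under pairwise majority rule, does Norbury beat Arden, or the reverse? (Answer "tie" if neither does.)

Ballots ranking Norbury above Arden: 1 + 4 + 3 + 1 + 3 + 1 = 13.
Ballots ranking Arden above Norbury: 23 − 13 = 10.
Norbury wins the head-to-head 13–10.

Norbury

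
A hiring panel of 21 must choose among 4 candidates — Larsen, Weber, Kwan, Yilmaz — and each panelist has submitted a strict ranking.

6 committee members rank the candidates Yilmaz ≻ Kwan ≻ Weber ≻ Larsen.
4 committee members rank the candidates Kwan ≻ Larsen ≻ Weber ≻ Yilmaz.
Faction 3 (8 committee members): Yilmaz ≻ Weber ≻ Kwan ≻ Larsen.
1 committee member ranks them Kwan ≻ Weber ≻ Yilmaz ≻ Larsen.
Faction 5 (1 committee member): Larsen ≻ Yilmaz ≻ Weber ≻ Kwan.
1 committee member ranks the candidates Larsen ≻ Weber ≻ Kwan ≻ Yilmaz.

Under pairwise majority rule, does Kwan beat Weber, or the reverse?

Kwan

Ballots ranking Kwan above Weber: 6 + 4 + 1 = 11.
Ballots ranking Weber above Kwan: 21 − 11 = 10.
Kwan wins the head-to-head 11–10.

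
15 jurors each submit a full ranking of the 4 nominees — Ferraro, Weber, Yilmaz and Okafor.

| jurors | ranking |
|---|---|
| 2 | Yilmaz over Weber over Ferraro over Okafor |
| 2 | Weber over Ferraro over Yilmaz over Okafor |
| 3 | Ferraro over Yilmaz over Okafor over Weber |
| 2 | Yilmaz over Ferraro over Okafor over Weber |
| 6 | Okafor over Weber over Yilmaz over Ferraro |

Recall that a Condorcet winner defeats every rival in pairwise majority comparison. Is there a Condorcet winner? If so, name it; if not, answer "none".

Head-to-head results (15 jurors):
Ferraro vs Weber: Weber, 10–5.
Ferraro vs Yilmaz: Yilmaz, 10–5.
Ferraro vs Okafor: Ferraro, 9–6.
Weber vs Yilmaz: Weber wins 8–7.
Weber vs Okafor: Okafor wins 11–4.
Yilmaz–Okafor: Yilmaz 9–6.
No nominee is unbeaten: Ferraro loses to Weber; Weber loses to Okafor; Yilmaz loses to Weber; Okafor loses to Ferraro. In particular Ferraro beats Okafor beats Weber beats Ferraro is a majority cycle — no Condorcet winner exists.

none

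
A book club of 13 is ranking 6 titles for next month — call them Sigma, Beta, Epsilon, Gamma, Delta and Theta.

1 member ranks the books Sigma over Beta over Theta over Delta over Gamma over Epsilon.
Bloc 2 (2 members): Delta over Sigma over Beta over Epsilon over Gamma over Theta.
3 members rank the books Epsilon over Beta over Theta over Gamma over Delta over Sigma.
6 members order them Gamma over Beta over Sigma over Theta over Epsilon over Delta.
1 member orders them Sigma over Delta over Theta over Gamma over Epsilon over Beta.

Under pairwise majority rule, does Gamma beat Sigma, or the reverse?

Gamma

Ballots ranking Gamma above Sigma: 3 + 6 = 9.
Ballots ranking Sigma above Gamma: 13 − 9 = 4.
Gamma wins the head-to-head 9–4.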